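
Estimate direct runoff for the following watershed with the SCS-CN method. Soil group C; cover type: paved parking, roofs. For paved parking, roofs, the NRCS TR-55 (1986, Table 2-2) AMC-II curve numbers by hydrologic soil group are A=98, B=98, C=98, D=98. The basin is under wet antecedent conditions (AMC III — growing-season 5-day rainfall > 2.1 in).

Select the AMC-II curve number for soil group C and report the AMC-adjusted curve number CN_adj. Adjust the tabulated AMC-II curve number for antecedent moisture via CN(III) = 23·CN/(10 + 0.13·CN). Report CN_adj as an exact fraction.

NRCS table: paved parking, roofs, soil group C → CN(II) = 98
Adjust CN=98 to AMC III: 23·98/(10 + 0.13·98) → 2254 ÷ (1137/50) = 112700/1137 ≈ 99.120

CN_adj = 112700/1137 ≈ 99.120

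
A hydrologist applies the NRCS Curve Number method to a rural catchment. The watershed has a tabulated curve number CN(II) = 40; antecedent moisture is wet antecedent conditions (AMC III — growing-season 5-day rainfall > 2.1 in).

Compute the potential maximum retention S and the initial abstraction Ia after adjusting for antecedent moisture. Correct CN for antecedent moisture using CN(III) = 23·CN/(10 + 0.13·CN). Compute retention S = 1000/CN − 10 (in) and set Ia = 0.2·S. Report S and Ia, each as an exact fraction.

Wet (AMC III): CN(III) = 23·40/(10 + 0.13·40) = 920/(76/5) = 1150/19 ≈ 60.526
S = 1000/(1150/19) − 10 = 150/23 in ≈ 6.522 in
Ia = 0.2S: 0.2·6.522 = 1.304 in (exactly 30/23)

S = 150/23 in ≈ 6.522 in; Ia = 30/23 in ≈ 1.304 in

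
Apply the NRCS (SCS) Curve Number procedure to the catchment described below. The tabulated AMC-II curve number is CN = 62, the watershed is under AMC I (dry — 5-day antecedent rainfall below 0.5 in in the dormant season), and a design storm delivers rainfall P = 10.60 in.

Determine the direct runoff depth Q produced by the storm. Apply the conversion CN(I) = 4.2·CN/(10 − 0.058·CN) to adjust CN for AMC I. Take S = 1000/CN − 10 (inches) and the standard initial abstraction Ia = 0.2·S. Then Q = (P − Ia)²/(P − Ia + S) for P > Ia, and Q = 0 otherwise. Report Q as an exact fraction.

Q = 625150009/235997265 in ≈ 2.649 in

CN(I) from CN(II)=62: (4.2·62)/(10 − 0.058·62) = 65100/1601 ≈ 40.662
Max retention: S = 1000/(65100/1601) − 10 = 9500/651 in (≈ 14.593 in)
Ia = 0.2·(9500/651) = 1900/651 in ≈ 2.919 in
Excess rainfall: 10.600 − 2.919 = 7.681 in; P > Ia so Q > 0
Q: (25003/3255)² ÷ (72503/3255) = 625150009/235997265 in (≈ 2.649 in)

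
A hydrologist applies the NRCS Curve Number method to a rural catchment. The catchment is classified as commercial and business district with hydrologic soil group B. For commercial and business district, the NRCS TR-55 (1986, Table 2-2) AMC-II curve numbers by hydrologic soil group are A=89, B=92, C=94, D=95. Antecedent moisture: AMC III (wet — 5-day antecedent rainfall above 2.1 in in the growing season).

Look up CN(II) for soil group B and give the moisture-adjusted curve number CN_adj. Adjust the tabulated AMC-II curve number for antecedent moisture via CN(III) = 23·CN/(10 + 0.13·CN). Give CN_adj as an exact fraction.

CN_adj = 52900/549 ≈ 96.357

NRCS table: commercial and business district, soil group B → CN(II) = 92
CN(III) from CN(II)=92: (23·92)/(10 + 0.13·92) = 52900/549 ≈ 96.357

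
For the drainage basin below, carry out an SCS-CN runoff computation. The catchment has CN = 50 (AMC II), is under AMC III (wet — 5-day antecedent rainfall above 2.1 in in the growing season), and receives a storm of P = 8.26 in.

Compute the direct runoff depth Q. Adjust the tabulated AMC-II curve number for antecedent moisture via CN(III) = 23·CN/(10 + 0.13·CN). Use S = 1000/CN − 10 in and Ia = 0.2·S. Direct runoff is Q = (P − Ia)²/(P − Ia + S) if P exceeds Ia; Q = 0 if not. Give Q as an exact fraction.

CN(III) from CN(II)=50: (23·50)/(10 + 0.13·50) = 2300/33 ≈ 69.697
Retention S: 1000/CN − 10 with CN=69.697 → S = 100/23 ≈ 4.348 in
Ia = 0.2S: 0.2·4.348 = 0.870 in (exactly 20/23)
Excess rainfall: 8.260 − 0.870 = 7.390 in; P > Ia so Q > 0
Q = (8499/1150)²/((8499/1150) + 100/23) = (72233001/1322500)/(13499/1150) = 72233001/15523850 in ≈ 4.653 in

Q = 72233001/15523850 in ≈ 4.653 in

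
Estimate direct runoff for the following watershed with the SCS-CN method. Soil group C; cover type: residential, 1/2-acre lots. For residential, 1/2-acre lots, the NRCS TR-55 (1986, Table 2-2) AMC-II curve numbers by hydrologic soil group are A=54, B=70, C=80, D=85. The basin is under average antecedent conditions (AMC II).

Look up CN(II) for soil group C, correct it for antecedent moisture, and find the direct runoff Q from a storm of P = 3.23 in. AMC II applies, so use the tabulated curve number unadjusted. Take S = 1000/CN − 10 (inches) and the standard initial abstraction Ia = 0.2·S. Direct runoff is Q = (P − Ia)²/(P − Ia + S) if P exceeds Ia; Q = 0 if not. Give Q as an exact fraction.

NRCS table: residential, 1/2-acre lots, soil group C → CN(II) = 80
Average conditions: CN = 80 (no AMC adjustment).
Max retention: S = 1000/80 − 10 = 5/2 in (≈ 2.500 in)
Ia = 0.2S: 0.2·2.500 = 0.500 in (exactly 1/2)
Since P=3.230 > Ia=0.500: effective rainfall P−Ia = 273/100 in
Q: (273/100)² ÷ (523/100) = 74529/52300 in (≈ 1.425 in)

Q = 74529/52300 in ≈ 1.425 in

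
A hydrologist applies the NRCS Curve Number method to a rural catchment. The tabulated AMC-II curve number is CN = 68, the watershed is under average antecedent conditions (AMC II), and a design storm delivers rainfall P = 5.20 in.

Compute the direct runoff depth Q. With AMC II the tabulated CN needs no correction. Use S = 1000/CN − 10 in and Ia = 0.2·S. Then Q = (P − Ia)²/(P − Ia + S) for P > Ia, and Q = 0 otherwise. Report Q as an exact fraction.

AMC II — tabulated CN = 68 applies directly.
Retention S: 1000/CN − 10 with CN=68.000 → S = 80/17 ≈ 4.706 in
Ia = 0.2·(80/17) = 16/17 in ≈ 0.941 in
Since P=5.200 > Ia=0.941: effective rainfall P−Ia = 362/85 in
Runoff Q = (P−Ia)²/(P−Ia+S) = (4.259)²/(4.259+4.706) = 65522/32385 ≈ 2.023 in

Q = 65522/32385 in ≈ 2.023 in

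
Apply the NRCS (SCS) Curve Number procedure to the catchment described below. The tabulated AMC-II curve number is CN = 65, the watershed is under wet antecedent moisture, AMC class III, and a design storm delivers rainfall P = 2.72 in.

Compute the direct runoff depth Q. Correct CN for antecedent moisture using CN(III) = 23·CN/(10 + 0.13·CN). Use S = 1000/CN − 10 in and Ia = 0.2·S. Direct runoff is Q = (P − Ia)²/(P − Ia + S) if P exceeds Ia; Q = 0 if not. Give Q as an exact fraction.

Adjust CN=65 to AMC III: 23·65/(10 + 0.13·65) → 1495 ÷ (369/20) = 29900/369 ≈ 81.030
Max retention: S = 1000/(29900/369) − 10 = 700/299 in (≈ 2.341 in)
Initial abstraction Ia = S/5 = (700/299)/5 = 140/299 ≈ 0.468 in
Since P=2.720 > Ia=0.468: effective rainfall P−Ia = 16832/7475 in
Q: (16832/7475)² ÷ (34332/7475) = 70829056/64157925 in (≈ 1.104 in)

Q = 70829056/64157925 in ≈ 1.104 in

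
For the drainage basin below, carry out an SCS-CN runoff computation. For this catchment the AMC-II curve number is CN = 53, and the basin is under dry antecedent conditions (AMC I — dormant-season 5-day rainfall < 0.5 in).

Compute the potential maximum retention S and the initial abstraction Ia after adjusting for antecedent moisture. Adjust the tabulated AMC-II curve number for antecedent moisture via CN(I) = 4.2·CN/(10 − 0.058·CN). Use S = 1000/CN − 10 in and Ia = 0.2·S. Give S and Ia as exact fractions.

S = 23500/1113 in ≈ 21.114 in; Ia = 4700/1113 in ≈ 4.223 in

Adjust CN=53 to AMC I: 4.2·53/(10 − 0.058·53) → (1113/5) ÷ (3463/500) = 111300/3463 ≈ 32.140
Max retention: S = 1000/(111300/3463) − 10 = 23500/1113 in (≈ 21.114 in)
Ia = 0.2·(23500/1113) = 4700/1113 in ≈ 4.223 in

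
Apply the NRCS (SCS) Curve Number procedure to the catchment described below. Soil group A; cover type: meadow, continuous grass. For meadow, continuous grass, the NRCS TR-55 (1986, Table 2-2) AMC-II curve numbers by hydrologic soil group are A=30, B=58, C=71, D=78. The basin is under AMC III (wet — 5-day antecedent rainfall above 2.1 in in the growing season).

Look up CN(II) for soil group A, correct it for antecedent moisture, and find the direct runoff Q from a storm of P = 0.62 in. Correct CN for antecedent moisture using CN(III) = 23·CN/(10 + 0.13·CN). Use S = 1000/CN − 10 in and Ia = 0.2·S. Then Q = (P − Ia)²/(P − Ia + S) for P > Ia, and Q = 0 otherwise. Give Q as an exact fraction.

NRCS table: meadow, continuous grass, soil group A → CN(II) = 30
CN(III) from CN(II)=30: (23·30)/(10 + 0.13·30) = 6900/139 ≈ 49.640
Max retention: S = 1000/(6900/139) − 10 = 700/69 in (≈ 10.145 in)
Ia = 0.2·(700/69) = 140/69 in ≈ 2.029 in
P = 0.620 ≤ Ia = 2.029 in: entire storm abstracted, Q = 0.

Q = 0 in ≈ 0.000 in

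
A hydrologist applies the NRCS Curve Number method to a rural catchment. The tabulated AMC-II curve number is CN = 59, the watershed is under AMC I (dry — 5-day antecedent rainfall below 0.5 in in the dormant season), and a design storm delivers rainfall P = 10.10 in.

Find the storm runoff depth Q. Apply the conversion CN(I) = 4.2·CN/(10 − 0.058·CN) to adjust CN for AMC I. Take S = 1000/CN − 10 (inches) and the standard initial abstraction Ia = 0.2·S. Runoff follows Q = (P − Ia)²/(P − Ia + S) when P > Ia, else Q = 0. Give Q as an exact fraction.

Dry (AMC I): CN(I) = 4.2·59/(10 − 0.058·59) = (1239/5)/(3289/500) = 123900/3289 ≈ 37.671
S = 1000/(123900/3289) − 10 = 20500/1239 in ≈ 16.546 in
Initial abstraction Ia = S/5 = (20500/1239)/5 = 4100/1239 ≈ 3.309 in
Since P=10.100 > Ia=3.309: effective rainfall P−Ia = 84139/12390 in
Runoff Q = (P−Ia)²/(P−Ia+S) = (6.791)²/(6.791+16.546) = 7079371321/3582432210 ≈ 1.976 in

Q = 7079371321/3582432210 in ≈ 1.976 in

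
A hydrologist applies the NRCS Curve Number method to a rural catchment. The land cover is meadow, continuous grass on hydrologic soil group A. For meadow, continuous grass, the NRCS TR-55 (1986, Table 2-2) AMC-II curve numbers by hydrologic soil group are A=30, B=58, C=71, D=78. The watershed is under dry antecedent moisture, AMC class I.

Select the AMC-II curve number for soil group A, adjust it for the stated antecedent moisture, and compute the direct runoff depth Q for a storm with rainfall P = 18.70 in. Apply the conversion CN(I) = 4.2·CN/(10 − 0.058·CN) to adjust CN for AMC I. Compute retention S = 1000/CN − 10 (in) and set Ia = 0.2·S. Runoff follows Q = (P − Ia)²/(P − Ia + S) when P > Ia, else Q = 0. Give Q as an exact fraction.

Q = 466489/511470 in ≈ 0.912 in

NRCS table: meadow, continuous grass, soil group A → CN(II) = 30
CN(I) from CN(II)=30: (4.2·30)/(10 − 0.058·30) = 900/59 ≈ 15.254
S = 1000/(900/59) − 10 = 500/9 in ≈ 55.556 in
Ia = 0.2·(500/9) = 100/9 in ≈ 11.111 in
Excess rainfall: 18.700 − 11.111 = 7.589 in; P > Ia so Q > 0
Q = (683/90)²/((683/90) + 500/9) = (466489/8100)/(5683/90) = 466489/511470 in ≈ 0.912 in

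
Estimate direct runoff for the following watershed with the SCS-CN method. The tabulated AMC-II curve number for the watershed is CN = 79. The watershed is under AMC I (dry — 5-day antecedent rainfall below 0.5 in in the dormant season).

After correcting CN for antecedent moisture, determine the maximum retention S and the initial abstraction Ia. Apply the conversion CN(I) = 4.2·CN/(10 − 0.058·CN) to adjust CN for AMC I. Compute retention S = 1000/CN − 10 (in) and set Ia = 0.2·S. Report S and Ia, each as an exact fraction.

CN(I) from CN(II)=79: (4.2·79)/(10 − 0.058·79) = 7900/129 ≈ 61.240
Retention S: 1000/CN − 10 with CN=61.240 → S = 500/79 ≈ 6.329 in
Ia = 0.2S: 0.2·6.329 = 1.266 in (exactly 100/79)

S = 500/79 in ≈ 6.329 in; Ia = 100/79 in ≈ 1.266 in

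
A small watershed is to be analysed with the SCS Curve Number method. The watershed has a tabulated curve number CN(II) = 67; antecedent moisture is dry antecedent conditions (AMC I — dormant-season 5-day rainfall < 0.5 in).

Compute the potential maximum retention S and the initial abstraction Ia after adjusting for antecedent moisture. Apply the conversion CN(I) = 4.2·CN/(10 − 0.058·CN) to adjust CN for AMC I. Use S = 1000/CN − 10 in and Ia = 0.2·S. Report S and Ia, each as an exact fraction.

CN(I) from CN(II)=67: (4.2·67)/(10 − 0.058·67) = 46900/1019 ≈ 46.026
Retention S: 1000/CN − 10 with CN=46.026 → S = 5500/469 ≈ 11.727 in
Initial abstraction Ia = S/5 = (5500/469)/5 = 1100/469 ≈ 2.345 in

S = 5500/469 in ≈ 11.727 in; Ia = 1100/469 in ≈ 2.345 in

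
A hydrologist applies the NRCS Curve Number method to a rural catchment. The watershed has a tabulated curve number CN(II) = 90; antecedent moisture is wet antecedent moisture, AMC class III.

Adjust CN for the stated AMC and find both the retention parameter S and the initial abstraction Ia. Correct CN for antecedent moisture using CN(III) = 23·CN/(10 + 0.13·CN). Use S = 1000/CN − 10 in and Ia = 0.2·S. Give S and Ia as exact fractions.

S = 100/207 in ≈ 0.483 in; Ia = 20/207 in ≈ 0.097 in

Wet (AMC III): CN(III) = 23·90/(10 + 0.13·90) = 2070/(217/10) = 20700/217 ≈ 95.392
S = 1000/(20700/217) − 10 = 100/207 in ≈ 0.483 in
Initial abstraction Ia = S/5 = (100/207)/5 = 20/207 ≈ 0.097 in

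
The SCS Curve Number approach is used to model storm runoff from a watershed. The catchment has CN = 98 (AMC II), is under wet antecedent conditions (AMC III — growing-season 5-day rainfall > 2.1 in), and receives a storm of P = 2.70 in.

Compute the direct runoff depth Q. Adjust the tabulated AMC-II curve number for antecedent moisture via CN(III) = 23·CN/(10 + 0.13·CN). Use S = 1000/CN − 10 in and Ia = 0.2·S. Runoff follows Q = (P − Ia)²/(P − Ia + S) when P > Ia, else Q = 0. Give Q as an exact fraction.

Adjust CN=98 to AMC III: 23·98/(10 + 0.13·98) → 2254 ÷ (1137/50) = 112700/1137 ≈ 99.120
Max retention: S = 1000/(112700/1137) − 10 = 100/1127 in (≈ 0.089 in)
Initial abstraction Ia = S/5 = (100/1127)/5 = 20/1127 ≈ 0.018 in
Excess rainfall: 2.700 − 0.018 = 2.682 in; P > Ia so Q > 0
Runoff Q = (P−Ia)²/(P−Ia+S) = (2.682)²/(2.682+0.089) = 913792441/351950830 ≈ 2.596 in

Q = 913792441/351950830 in ≈ 2.596 in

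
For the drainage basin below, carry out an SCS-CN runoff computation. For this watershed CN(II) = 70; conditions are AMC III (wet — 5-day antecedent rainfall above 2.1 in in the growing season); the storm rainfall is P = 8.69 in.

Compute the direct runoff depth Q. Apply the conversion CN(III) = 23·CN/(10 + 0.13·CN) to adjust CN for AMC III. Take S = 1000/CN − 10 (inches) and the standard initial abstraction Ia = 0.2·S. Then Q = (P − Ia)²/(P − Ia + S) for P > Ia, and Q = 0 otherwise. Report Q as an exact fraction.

Q = 17931620281/2638934900 in ≈ 6.795 in

Wet (AMC III): CN(III) = 23·70/(10 + 0.13·70) = 1610/(191/10) = 16100/191 ≈ 84.293
Retention S: 1000/CN − 10 with CN=84.293 → S = 300/161 ≈ 1.863 in
Ia = 0.2·(300/161) = 60/161 in ≈ 0.373 in
Excess rainfall: 8.690 − 0.373 = 8.317 in; P > Ia so Q > 0
Q: (133909/16100)² ÷ (163909/16100) = 17931620281/2638934900 in (≈ 6.795 in)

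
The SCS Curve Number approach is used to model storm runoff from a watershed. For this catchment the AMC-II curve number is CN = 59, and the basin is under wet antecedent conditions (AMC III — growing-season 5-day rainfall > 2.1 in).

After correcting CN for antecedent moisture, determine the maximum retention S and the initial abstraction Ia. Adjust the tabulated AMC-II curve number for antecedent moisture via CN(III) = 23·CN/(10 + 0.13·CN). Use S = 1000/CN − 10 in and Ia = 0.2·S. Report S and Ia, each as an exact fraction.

Wet (AMC III): CN(III) = 23·59/(10 + 0.13·59) = 1357/(1767/100) = 135700/1767 ≈ 76.797
Retention S: 1000/CN − 10 with CN=76.797 → S = 4100/1357 ≈ 3.021 in
Ia = 0.2·(4100/1357) = 820/1357 in ≈ 0.604 in

S = 4100/1357 in ≈ 3.021 in; Ia = 820/1357 in ≈ 0.604 in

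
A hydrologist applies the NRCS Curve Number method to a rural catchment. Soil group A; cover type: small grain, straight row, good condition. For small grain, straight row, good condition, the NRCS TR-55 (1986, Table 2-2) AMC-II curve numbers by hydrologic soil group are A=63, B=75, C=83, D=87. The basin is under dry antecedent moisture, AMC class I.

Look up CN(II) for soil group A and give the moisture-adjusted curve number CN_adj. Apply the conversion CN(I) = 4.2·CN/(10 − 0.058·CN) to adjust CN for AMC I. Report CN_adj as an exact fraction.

NRCS table: small grain, straight row, good condition, soil group A → CN(II) = 63
Adjust CN=63 to AMC I: 4.2·63/(10 − 0.058·63) → (1323/5) ÷ (3173/500) = 132300/3173 ≈ 41.696

CN_adj = 132300/3173 ≈ 41.696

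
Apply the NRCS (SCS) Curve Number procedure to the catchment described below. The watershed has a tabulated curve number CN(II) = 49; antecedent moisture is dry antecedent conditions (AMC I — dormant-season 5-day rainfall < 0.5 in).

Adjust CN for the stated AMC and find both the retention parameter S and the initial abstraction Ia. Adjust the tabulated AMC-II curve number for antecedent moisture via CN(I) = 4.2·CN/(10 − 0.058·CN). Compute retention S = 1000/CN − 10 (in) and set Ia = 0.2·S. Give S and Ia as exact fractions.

CN(I) from CN(II)=49: (4.2·49)/(10 − 0.058·49) = 34300/1193 ≈ 28.751
Max retention: S = 1000/(34300/1193) − 10 = 8500/343 in (≈ 24.781 in)
Ia = 0.2S: 0.2·24.781 = 4.956 in (exactly 1700/343)

S = 8500/343 in ≈ 24.781 in; Ia = 1700/343 in ≈ 4.956 in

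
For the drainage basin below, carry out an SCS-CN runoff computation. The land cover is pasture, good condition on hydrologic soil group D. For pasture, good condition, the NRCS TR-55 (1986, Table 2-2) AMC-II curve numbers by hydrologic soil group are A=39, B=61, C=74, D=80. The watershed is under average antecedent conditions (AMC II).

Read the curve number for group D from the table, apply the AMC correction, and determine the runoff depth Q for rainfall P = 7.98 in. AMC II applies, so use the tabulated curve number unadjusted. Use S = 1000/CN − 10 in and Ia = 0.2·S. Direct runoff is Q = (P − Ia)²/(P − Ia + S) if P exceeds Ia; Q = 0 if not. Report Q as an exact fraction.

Q = 69938/12475 in ≈ 5.606 in

NRCS table: pasture, good condition, soil group D → CN(II) = 80
AMC II — tabulated CN = 80 applies directly.
S = 1000/80 − 10 = 5/2 in ≈ 2.500 in
Ia = 0.2·(5/2) = 1/2 in ≈ 0.500 in
P − Ia = 7.980 − 0.500 = 187/25 ≈ 7.480 in (> 0, runoff occurs)
Q: (187/25)² ÷ (499/50) = 69938/12475 in (≈ 5.606 in)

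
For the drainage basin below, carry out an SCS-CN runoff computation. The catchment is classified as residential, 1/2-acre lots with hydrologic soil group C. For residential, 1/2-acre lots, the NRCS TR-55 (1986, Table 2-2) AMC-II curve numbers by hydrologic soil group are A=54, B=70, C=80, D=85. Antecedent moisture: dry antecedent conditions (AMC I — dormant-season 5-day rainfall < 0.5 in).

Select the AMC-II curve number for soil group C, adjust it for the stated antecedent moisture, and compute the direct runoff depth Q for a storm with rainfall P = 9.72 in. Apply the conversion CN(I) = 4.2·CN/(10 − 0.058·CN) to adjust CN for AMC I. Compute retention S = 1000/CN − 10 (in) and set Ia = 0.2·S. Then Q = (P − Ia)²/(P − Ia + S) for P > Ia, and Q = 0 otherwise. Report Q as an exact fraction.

Q = 20052484/3991575 in ≈ 5.024 in

NRCS table: residential, 1/2-acre lots, soil group C → CN(II) = 80
Dry (AMC I): CN(I) = 4.2·80/(10 − 0.058·80) = 336/(134/25) = 4200/67 ≈ 62.687
Max retention: S = 1000/(4200/67) − 10 = 125/21 in (≈ 5.952 in)
Initial abstraction Ia = S/5 = (125/21)/5 = 25/21 ≈ 1.190 in
P − Ia = 9.720 − 1.190 = 4478/525 ≈ 8.530 in (> 0, runoff occurs)
Runoff Q = (P−Ia)²/(P−Ia+S) = (8.530)²/(8.530+5.952) = 20052484/3991575 ≈ 5.024 in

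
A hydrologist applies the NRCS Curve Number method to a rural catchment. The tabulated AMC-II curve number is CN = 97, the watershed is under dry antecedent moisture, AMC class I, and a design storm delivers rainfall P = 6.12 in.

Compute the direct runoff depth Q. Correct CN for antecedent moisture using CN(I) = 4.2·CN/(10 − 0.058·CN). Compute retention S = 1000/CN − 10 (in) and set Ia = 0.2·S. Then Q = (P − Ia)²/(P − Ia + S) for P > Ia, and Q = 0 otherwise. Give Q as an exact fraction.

Q = 10279323769/1933231825 in ≈ 5.317 in

Adjust CN=97 to AMC I: 4.2·97/(10 − 0.058·97) → (2037/5) ÷ (2187/500) = 67900/729 ≈ 93.141
Retention S: 1000/CN − 10 with CN=93.141 → S = 500/679 ≈ 0.736 in
Initial abstraction Ia = S/5 = (500/679)/5 = 100/679 ≈ 0.147 in
P − Ia = 6.120 − 0.147 = 101387/16975 ≈ 5.973 in (> 0, runoff occurs)
Q: (101387/16975)² ÷ (113887/16975) = 10279323769/1933231825 in (≈ 5.317 in)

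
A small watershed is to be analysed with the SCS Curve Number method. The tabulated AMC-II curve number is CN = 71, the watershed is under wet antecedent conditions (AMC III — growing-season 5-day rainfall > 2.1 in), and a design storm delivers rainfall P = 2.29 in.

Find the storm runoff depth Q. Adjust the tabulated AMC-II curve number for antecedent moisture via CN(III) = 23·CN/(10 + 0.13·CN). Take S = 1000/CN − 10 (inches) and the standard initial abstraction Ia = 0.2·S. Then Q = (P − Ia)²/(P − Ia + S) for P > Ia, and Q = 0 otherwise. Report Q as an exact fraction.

Wet (AMC III): CN(III) = 23·71/(10 + 0.13·71) = 1633/(1923/100) = 163300/1923 ≈ 84.919
S = 1000/(163300/1923) − 10 = 2900/1633 in ≈ 1.776 in
Initial abstraction Ia = S/5 = (2900/1633)/5 = 580/1633 ≈ 0.355 in
Excess rainfall: 2.290 − 0.355 = 1.935 in; P > Ia so Q > 0
Runoff Q = (P−Ia)²/(P−Ia+S) = (1.935)²/(1.935+1.776) = 99828825849/98952778100 ≈ 1.009 in

Q = 99828825849/98952778100 in ≈ 1.009 in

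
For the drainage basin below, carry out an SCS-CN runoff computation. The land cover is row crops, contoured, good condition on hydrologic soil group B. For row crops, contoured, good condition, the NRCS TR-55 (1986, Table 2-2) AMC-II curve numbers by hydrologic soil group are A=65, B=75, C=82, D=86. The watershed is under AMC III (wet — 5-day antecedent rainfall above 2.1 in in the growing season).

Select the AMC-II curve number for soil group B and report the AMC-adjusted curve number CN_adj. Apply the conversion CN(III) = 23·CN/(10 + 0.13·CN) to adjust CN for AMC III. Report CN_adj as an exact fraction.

NRCS table: row crops, contoured, good condition, soil group B → CN(II) = 75
CN(III) from CN(II)=75: (23·75)/(10 + 0.13·75) = 6900/79 ≈ 87.342

CN_adj = 6900/79 ≈ 87.342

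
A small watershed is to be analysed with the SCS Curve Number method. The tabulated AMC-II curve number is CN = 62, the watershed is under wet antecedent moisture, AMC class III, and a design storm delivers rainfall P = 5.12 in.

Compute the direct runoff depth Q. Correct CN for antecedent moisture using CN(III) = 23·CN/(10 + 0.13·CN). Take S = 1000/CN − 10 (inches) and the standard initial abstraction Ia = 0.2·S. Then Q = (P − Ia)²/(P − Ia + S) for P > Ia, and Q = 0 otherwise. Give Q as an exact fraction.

Q = 417834481/144008175 in ≈ 2.901 in

Wet (AMC III): CN(III) = 23·62/(10 + 0.13·62) = 1426/(903/50) = 71300/903 ≈ 78.959
Max retention: S = 1000/(71300/903) − 10 = 1900/713 in (≈ 2.665 in)
Initial abstraction Ia = S/5 = (1900/713)/5 = 380/713 ≈ 0.533 in
Excess rainfall: 5.120 − 0.533 = 4.587 in; P > Ia so Q > 0
Q = (81764/17825)²/((81764/17825) + 1900/713) = (6685351696/317730625)/(129264/17825) = 417834481/144008175 in ≈ 2.901 in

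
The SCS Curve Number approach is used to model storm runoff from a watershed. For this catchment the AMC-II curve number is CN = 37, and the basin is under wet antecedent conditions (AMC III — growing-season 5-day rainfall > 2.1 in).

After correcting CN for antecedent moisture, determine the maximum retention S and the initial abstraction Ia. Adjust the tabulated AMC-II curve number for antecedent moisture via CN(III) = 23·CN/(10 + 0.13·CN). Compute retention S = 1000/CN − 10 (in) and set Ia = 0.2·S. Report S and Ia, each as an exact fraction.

Adjust CN=37 to AMC III: 23·37/(10 + 0.13·37) → 851 ÷ (1481/100) = 85100/1481 ≈ 57.461
Max retention: S = 1000/(85100/1481) − 10 = 6300/851 in (≈ 7.403 in)
Ia = 0.2·(6300/851) = 1260/851 in ≈ 1.481 in

S = 6300/851 in ≈ 7.403 in; Ia = 1260/851 in ≈ 1.481 in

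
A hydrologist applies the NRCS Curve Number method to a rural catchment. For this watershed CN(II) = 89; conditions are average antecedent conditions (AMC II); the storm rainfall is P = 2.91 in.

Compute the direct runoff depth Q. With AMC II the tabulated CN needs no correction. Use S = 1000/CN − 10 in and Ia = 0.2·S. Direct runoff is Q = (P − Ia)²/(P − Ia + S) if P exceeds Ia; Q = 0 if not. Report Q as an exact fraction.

Q = 561642601/308821100 in ≈ 1.819 in

Average conditions: CN = 89 (no AMC adjustment).
S = 1000/89 − 10 = 110/89 in ≈ 1.236 in
Initial abstraction Ia = S/5 = (110/89)/5 = 22/89 ≈ 0.247 in
Since P=2.910 > Ia=0.247: effective rainfall P−Ia = 23699/8900 in
Runoff Q = (P−Ia)²/(P−Ia+S) = (2.663)²/(2.663+1.236) = 561642601/308821100 ≈ 1.819 in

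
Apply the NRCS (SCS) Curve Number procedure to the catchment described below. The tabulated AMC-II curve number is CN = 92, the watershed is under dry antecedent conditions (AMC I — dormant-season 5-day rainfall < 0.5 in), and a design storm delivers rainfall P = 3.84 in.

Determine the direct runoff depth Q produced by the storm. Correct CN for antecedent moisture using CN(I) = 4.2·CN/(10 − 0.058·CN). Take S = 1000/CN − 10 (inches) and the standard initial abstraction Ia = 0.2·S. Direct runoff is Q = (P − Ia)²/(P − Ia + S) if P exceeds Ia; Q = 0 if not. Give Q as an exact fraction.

Adjust CN=92 to AMC I: 4.2·92/(10 − 0.058·92) → (1932/5) ÷ (583/125) = 48300/583 ≈ 82.847
Max retention: S = 1000/(48300/583) − 10 = 1000/483 in (≈ 2.070 in)
Ia = 0.2·(1000/483) = 200/483 in ≈ 0.414 in
Excess rainfall: 3.840 − 0.414 = 3.426 in; P > Ia so Q > 0
Runoff Q = (P−Ia)²/(P−Ia+S) = (3.426)²/(3.426+2.070) = 26739241/12521775 ≈ 2.135 in

Q = 26739241/12521775 in ≈ 2.135 in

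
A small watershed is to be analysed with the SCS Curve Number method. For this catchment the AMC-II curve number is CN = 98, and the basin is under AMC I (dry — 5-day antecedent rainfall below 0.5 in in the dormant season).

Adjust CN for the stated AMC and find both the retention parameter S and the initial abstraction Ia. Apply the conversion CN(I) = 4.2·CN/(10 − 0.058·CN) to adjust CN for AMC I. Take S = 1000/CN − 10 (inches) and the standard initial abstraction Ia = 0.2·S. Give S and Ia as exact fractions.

S = 500/1029 in ≈ 0.486 in; Ia = 100/1029 in ≈ 0.097 in

CN(I) from CN(II)=98: (4.2·98)/(10 − 0.058·98) = 102900/1079 ≈ 95.366
S = 1000/(102900/1079) − 10 = 500/1029 in ≈ 0.486 in
Ia = 0.2S: 0.2·0.486 = 0.097 in (exactly 100/1029)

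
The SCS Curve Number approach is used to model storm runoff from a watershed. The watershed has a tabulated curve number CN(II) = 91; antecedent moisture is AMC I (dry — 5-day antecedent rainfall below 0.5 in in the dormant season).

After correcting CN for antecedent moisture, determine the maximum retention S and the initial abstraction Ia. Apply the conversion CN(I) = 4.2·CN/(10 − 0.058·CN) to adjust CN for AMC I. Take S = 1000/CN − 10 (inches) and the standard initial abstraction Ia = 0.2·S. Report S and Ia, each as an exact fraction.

Dry (AMC I): CN(I) = 4.2·91/(10 − 0.058·91) = (1911/5)/(2361/500) = 63700/787 ≈ 80.940
Max retention: S = 1000/(63700/787) − 10 = 1500/637 in (≈ 2.355 in)
Ia = 0.2S: 0.2·2.355 = 0.471 in (exactly 300/637)

S = 1500/637 in ≈ 2.355 in; Ia = 300/637 in ≈ 0.471 in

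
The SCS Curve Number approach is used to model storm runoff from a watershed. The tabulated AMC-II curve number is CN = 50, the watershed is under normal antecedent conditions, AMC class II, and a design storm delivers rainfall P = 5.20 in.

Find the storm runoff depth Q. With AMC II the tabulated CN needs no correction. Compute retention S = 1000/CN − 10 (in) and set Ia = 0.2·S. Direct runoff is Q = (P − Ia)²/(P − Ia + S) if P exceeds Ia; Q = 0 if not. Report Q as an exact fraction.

AMC II — tabulated CN = 50 applies directly.
Retention S: 1000/CN − 10 with CN=50.000 → S = 10 ≈ 10.000 in
Initial abstraction Ia = S/5 = 10/5 = 2 ≈ 2.000 in
Excess rainfall: 5.200 − 2.000 = 3.200 in; P > Ia so Q > 0
Q = (16/5)²/((16/5) + 10) = (256/25)/(66/5) = 128/165 in ≈ 0.776 in

Q = 128/165 in ≈ 0.776 in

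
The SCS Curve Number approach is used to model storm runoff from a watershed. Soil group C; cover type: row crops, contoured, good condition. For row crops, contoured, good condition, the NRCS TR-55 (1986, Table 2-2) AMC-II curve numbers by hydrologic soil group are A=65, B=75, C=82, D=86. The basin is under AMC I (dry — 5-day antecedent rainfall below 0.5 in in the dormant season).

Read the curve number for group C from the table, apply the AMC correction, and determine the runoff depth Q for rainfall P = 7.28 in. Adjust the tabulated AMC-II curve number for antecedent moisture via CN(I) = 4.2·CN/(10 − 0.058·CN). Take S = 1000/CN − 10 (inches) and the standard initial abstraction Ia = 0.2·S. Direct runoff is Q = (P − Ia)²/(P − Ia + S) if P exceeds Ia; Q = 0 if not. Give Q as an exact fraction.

Q = 1000565378/295014475 in ≈ 3.392 in

NRCS table: row crops, contoured, good condition, soil group C → CN(II) = 82
CN(I) from CN(II)=82: (4.2·82)/(10 − 0.058·82) = 28700/437 ≈ 65.675
Retention S: 1000/CN − 10 with CN=65.675 → S = 1500/287 ≈ 5.226 in
Ia = 0.2·(1500/287) = 300/287 in ≈ 1.045 in
Since P=7.280 > Ia=1.045: effective rainfall P−Ia = 44734/7175 in
Runoff Q = (P−Ia)²/(P−Ia+S) = (6.235)²/(6.235+5.226) = 1000565378/295014475 ≈ 3.392 in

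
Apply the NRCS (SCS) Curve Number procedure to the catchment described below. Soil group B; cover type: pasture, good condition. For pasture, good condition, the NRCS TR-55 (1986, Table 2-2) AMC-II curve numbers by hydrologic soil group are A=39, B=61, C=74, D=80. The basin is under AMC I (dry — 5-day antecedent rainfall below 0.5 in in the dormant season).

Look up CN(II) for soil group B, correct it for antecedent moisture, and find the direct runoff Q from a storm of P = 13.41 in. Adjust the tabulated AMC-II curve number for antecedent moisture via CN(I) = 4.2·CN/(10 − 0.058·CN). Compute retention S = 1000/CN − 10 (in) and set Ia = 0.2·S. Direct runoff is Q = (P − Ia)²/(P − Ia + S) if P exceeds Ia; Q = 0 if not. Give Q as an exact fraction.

NRCS table: pasture, good condition, soil group B → CN(II) = 61
Adjust CN=61 to AMC I: 4.2·61/(10 − 0.058·61) → (1281/5) ÷ (3231/500) = 42700/1077 ≈ 39.647
Retention S: 1000/CN − 10 with CN=39.647 → S = 6500/427 ≈ 15.222 in
Initial abstraction Ia = S/5 = (6500/427)/5 = 1300/427 ≈ 3.044 in
Excess rainfall: 13.410 − 3.044 = 10.366 in; P > Ia so Q > 0
Q = (442607/42700)²/((442607/42700) + 6500/427) = (195900956449/1823290000)/(1092607/42700) = 195900956449/46654318900 in ≈ 4.199 in

Q = 195900956449/46654318900 in ≈ 4.199 in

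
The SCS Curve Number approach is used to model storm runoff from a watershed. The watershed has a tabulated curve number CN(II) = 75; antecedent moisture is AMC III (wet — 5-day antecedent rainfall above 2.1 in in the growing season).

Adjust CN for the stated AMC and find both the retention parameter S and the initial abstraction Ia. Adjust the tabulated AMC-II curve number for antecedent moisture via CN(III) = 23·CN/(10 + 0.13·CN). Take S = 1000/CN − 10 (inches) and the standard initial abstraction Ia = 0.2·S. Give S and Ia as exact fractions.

Adjust CN=75 to AMC III: 23·75/(10 + 0.13·75) → 1725 ÷ (79/4) = 6900/79 ≈ 87.342
S = 1000/(6900/79) − 10 = 100/69 in ≈ 1.449 in
Initial abstraction Ia = S/5 = (100/69)/5 = 20/69 ≈ 0.290 in

S = 100/69 in ≈ 1.449 in; Ia = 20/69 in ≈ 0.290 in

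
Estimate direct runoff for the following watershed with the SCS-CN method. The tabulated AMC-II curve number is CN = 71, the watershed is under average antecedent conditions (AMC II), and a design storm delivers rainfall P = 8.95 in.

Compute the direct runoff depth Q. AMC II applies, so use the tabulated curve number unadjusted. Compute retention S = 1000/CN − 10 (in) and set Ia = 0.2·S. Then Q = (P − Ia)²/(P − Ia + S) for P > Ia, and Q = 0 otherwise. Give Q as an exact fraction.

AMC II — tabulated CN = 71 applies directly.
Max retention: S = 1000/71 − 10 = 290/71 in (≈ 4.085 in)
Ia = 0.2·(290/71) = 58/71 in ≈ 0.817 in
P − Ia = 8.950 − 0.817 = 11549/1420 ≈ 8.133 in (> 0, runoff occurs)
Runoff Q = (P−Ia)²/(P−Ia+S) = (8.133)²/(8.133+4.085) = 133379401/24635580 ≈ 5.414 in

Q = 133379401/24635580 in ≈ 5.414 in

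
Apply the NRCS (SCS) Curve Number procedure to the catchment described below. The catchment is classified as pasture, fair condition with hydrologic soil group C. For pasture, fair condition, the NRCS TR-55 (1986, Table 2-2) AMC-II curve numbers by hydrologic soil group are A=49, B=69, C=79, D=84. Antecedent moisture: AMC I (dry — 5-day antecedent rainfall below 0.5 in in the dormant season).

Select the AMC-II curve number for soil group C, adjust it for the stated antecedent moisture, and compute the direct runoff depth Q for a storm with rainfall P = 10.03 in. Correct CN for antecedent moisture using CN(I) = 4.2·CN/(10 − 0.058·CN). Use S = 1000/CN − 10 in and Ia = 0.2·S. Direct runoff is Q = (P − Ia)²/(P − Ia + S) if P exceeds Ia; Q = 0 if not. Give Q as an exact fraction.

NRCS table: pasture, fair condition, soil group C → CN(II) = 79
Dry (AMC I): CN(I) = 4.2·79/(10 − 0.058·79) = (1659/5)/(2709/500) = 7900/129 ≈ 61.240
Max retention: S = 1000/(7900/129) − 10 = 500/79 in (≈ 6.329 in)
Initial abstraction Ia = S/5 = (500/79)/5 = 100/79 ≈ 1.266 in
Excess rainfall: 10.030 − 1.266 = 8.764 in; P > Ia so Q > 0
Runoff Q = (P−Ia)²/(P−Ia+S) = (8.764)²/(8.764+6.329) = 4793762169/941972300 ≈ 5.089 in

Q = 4793762169/941972300 in ≈ 5.089 in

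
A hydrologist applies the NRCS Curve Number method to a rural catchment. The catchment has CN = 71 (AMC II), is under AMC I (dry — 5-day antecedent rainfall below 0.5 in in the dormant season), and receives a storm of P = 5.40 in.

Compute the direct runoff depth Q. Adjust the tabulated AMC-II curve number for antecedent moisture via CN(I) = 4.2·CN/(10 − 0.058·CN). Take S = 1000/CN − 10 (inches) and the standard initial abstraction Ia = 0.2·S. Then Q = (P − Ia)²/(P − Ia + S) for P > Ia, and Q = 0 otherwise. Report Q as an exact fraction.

Q = 663423049/732505935 in ≈ 0.906 in

Dry (AMC I): CN(I) = 4.2·71/(10 − 0.058·71) = (1491/5)/(2941/500) = 149100/2941 ≈ 50.697
S = 1000/(149100/2941) − 10 = 14500/1491 in ≈ 9.725 in
Ia = 0.2·(14500/1491) = 2900/1491 in ≈ 1.945 in
Since P=5.400 > Ia=1.945: effective rainfall P−Ia = 25757/7455 in
Q = (25757/7455)²/((25757/7455) + 14500/1491) = (663423049/55577025)/(98257/7455) = 663423049/732505935 in ≈ 0.906 in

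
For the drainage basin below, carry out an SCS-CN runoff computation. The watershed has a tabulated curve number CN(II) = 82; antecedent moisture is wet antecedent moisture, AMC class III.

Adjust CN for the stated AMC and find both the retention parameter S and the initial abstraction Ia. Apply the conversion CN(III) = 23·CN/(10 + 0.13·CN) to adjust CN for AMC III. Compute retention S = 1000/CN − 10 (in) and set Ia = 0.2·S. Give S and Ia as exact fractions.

Wet (AMC III): CN(III) = 23·82/(10 + 0.13·82) = 1886/(1033/50) = 94300/1033 ≈ 91.288
Retention S: 1000/CN − 10 with CN=91.288 → S = 900/943 ≈ 0.954 in
Ia = 0.2S: 0.2·0.954 = 0.191 in (exactly 180/943)

S = 900/943 in ≈ 0.954 in; Ia = 180/943 in ≈ 0.191 in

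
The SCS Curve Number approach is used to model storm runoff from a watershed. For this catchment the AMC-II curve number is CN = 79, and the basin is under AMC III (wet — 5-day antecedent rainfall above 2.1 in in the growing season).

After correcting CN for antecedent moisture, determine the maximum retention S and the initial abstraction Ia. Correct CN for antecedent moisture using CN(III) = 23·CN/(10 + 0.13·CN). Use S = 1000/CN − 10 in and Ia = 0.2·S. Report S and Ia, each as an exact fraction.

S = 2100/1817 in ≈ 1.156 in; Ia = 420/1817 in ≈ 0.231 in

Wet (AMC III): CN(III) = 23·79/(10 + 0.13·79) = 1817/(2027/100) = 181700/2027 ≈ 89.640
Retention S: 1000/CN − 10 with CN=89.640 → S = 2100/1817 ≈ 1.156 in
Ia = 0.2S: 0.2·1.156 = 0.231 in (exactly 420/1817)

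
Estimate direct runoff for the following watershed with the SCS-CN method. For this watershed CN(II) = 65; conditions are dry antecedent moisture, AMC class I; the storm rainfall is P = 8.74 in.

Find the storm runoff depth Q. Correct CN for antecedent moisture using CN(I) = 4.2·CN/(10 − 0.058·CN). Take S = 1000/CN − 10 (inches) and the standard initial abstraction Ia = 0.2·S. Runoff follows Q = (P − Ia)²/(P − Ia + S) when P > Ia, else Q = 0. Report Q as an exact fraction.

Dry (AMC I): CN(I) = 4.2·65/(10 − 0.058·65) = 273/(623/100) = 3900/89 ≈ 43.820
Max retention: S = 1000/(3900/89) − 10 = 500/39 in (≈ 12.821 in)
Ia = 0.2S: 0.2·12.821 = 2.564 in (exactly 100/39)
Since P=8.740 > Ia=2.564: effective rainfall P−Ia = 12043/1950 in
Q = (12043/1950)²/((12043/1950) + 500/39) = (145033849/3802500)/(37043/1950) = 145033849/72233850 in ≈ 2.008 in

Q = 145033849/72233850 in ≈ 2.008 in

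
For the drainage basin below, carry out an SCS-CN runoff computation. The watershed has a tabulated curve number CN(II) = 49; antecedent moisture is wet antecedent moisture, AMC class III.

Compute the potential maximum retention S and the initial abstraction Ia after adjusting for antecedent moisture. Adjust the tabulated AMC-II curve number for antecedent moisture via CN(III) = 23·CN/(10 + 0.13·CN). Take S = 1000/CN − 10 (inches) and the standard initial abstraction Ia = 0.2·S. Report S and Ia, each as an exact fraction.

Wet (AMC III): CN(III) = 23·49/(10 + 0.13·49) = 1127/(1637/100) = 112700/1637 ≈ 68.845
Max retention: S = 1000/(112700/1637) − 10 = 5100/1127 in (≈ 4.525 in)
Ia = 0.2·(5100/1127) = 1020/1127 in ≈ 0.905 in

S = 5100/1127 in ≈ 4.525 in; Ia = 1020/1127 in ≈ 0.905 in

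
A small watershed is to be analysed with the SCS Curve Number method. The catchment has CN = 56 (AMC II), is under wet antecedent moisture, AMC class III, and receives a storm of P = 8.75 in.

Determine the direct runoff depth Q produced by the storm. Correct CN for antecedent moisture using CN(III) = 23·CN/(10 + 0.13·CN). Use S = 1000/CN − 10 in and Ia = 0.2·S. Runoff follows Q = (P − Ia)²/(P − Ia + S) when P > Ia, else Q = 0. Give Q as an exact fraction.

Q = 5397605/952476 in ≈ 5.667 in

Adjust CN=56 to AMC III: 23·56/(10 + 0.13·56) → 1288 ÷ (432/25) = 4025/54 ≈ 74.537
Max retention: S = 1000/(4025/54) − 10 = 550/161 in (≈ 3.416 in)
Ia = 0.2S: 0.2·3.416 = 0.683 in (exactly 110/161)
Excess rainfall: 8.750 − 0.683 = 8.067 in; P > Ia so Q > 0
Q = (5195/644)²/((5195/644) + 550/161) = (26988025/414736)/(7395/644) = 5397605/952476 in ≈ 5.667 in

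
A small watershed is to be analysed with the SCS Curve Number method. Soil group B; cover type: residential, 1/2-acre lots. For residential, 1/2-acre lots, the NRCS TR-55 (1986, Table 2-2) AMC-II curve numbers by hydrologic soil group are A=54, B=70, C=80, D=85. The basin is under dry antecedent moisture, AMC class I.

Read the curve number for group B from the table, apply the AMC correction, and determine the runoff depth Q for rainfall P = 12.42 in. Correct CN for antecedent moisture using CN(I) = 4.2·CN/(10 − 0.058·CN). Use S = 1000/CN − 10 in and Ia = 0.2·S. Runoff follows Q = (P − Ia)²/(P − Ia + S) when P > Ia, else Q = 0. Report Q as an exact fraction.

NRCS table: residential, 1/2-acre lots, soil group B → CN(II) = 70
Dry (AMC I): CN(I) = 4.2·70/(10 − 0.058·70) = 294/(297/50) = 4900/99 ≈ 49.495
Retention S: 1000/CN − 10 with CN=49.495 → S = 500/49 ≈ 10.204 in
Ia = 0.2·(500/49) = 100/49 in ≈ 2.041 in
Since P=12.420 > Ia=2.041: effective rainfall P−Ia = 25429/2450 in
Q = (25429/2450)²/((25429/2450) + 500/49) = (646634041/6002500)/(50429/2450) = 646634041/123551050 in ≈ 5.234 in

Q = 646634041/123551050 in ≈ 5.234 in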